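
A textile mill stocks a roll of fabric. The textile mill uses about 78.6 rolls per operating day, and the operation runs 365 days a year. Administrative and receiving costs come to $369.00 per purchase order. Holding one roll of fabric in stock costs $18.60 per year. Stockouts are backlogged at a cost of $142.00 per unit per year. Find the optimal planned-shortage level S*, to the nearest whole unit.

Annual demand D = 78.6 × 365 = 28,689.
With planned backorders, Q* = √(2DS/H) · √((H+B)/B).
√(2DS/H) = √(2 × 28,689 × 369 / 18.6) = 1066.914.
√((H+B)/B) = √((18.6+142)/142) = 1.0635.
Q* ≈ 1134.640.
S* = Q* · H/(H+B) = 1134.640 × 18.6/160.6 ≈ 131.409.

S* ≈ 131 rolls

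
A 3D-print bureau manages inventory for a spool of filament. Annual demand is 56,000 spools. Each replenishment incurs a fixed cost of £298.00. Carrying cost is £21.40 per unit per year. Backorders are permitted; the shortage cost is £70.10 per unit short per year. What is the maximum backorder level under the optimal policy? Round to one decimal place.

With planned backorders, Q* = √(2DS/H) · √((H+B)/B).
√(2DS/H) = √(2 × 56,000 × 298 / 21.4) = 1248.850.
√((H+B)/B) = √((21.4+70.1)/70.1) = 1.1425.
Q* ≈ 1426.796.
S* = Q* · H/(H+B) = 1426.796 × 21.4/91.5 ≈ 333.699.

S* ≈ 333.7 spools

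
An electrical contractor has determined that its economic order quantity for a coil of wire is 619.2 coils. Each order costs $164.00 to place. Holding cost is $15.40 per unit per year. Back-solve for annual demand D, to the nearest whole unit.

D ≈ 18,002 coils per year

Invert the EOQ relation Q*² = 2DS/H.
From Q* = √(2DS/H): D = Q*²H / (2S) = 619.2² × 15.4 / (2 × 164) = 18001.503.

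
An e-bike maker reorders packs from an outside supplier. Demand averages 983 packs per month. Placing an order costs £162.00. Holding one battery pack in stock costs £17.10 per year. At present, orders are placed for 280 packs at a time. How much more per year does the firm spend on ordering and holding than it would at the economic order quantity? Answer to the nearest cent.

Extra cost ≈ £1,134.61 per year

Annual demand D = 983 × 12 = 11,796.
EOQ = √(2DS/H) = √(2 × 11,796 × 162 / 17.1) ≈ 472.76.
Cost at Q* = (D/Q*)S + (Q*/2)H = √(2DSH) ≈ £8,084.22.
Cost at Q = 280: (11,796/280)×162 + (280/2)×17.1 = £6,824.83 + £2,394.00 = £9,218.83.
Excess = £9,218.83 − £8,084.22 = £1,134.61.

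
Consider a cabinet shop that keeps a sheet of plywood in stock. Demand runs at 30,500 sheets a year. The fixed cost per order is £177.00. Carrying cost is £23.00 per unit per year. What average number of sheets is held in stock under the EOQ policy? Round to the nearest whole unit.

EOQ = √(2DS/H) = √(2 × 30,500 × 177 / 23) ≈ 685.15.
Average inventory = Q*/2 ≈ 685.15 / 2 = 342.577.

Average inventory ≈ 343 sheets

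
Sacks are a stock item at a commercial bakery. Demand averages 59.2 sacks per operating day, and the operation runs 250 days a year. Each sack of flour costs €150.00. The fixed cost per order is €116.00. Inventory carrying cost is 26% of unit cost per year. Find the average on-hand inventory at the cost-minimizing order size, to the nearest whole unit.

Average inventory ≈ 148 sacks

Annual demand D = 59.2 × 250 = 14,800.
Holding cost H = 0.26 × €150.00 = €39.0000 per unit per year.
The optimal lot size = √(2DS/H) = √(2 × 14,800 × 116 / 39) ≈ 296.72.
Average inventory = Q*/2 ≈ 296.72 / 2 = 148.359.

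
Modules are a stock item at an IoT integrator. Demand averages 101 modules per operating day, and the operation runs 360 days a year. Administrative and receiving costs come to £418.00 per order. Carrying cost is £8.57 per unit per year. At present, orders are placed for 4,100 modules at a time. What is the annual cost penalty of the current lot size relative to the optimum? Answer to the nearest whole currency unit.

Annual demand D = 101 × 360 = 36,360.
EOQ = √(2DS/H) = √(2 × 36,360 × 418 / 8.57) ≈ 1883.32.
Cost at Q* = (D/Q*)S + (Q*/2)H = √(2DSH) ≈ £16,140.07.
Cost at Q = 4,100: (36,360/4,100)×418 + (4,100/2)×8.57 = £3,706.95 + £17,568.50 = £21,275.45.
Excess = £21,275.45 − £16,140.07 = £5,135.37.

Extra cost ≈ £5,135 per year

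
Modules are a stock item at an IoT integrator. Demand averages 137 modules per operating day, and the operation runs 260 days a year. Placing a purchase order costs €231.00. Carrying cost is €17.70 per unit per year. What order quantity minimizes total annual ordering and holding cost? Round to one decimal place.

Annual demand D = 137 × 260 = 35,620.
EOQ = √(2DS / H) = √(2 × 35,620 × 231 / 17.7).
= √(16,456,440 / 17.7) = √929,742.3729 ≈ 964.231.

Q* ≈ 964.2 modules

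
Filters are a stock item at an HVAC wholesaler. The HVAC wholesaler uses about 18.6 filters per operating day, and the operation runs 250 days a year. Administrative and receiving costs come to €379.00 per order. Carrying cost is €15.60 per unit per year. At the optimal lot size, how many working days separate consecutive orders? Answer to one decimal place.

T ≈ 25.6 days

Annual demand D = 18.6 × 250 = 4,650.
Q* = √(2DS/H) = √(2 × 4,650 × 379 / 15.6) ≈ 475.33.
Cycle time = Q*/D × 250 = 475.33 / 4,650 × 250 ≈ 25.556 days.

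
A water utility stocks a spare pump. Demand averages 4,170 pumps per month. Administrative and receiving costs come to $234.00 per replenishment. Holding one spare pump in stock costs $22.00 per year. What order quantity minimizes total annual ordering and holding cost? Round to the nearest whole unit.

Q* ≈ 1,032 pumps

Annual demand D = 4,170 × 12 = 50,040.
EOQ = √(2DS / H) = √(2 × 50,040 × 234 / 22).
= √(23,418,720 / 22) = √1,064,487.2727 ≈ 1031.740.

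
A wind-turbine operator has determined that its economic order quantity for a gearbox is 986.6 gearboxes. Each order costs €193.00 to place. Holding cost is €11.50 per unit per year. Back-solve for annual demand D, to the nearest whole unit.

D ≈ 29,000 gearboxes per year

Invert the EOQ relation Q*² = 2DS/H.
From Q* = √(2DS/H): D = Q*²H / (2S) = 986.6² × 11.5 / (2 × 193) = 28999.650.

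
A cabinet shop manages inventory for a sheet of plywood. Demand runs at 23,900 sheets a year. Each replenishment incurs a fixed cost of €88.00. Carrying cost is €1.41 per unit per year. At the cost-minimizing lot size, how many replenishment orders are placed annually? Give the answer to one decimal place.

EOQ = √(2DS/H) = √(2 × 23,900 × 88 / 1.41) ≈ 1727.21.
Orders per year = D / Q* = 23,900 / 1727.21 ≈ 13.837.

N ≈ 13.8 orders per year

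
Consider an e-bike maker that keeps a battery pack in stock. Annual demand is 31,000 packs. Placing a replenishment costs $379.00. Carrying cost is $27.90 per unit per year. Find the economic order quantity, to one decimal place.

EOQ = √(2DS / H) = √(2 × 31,000 × 379 / 27.9).
= √(23,498,000 / 27.9) = √842,222.2222 ≈ 917.727.

Q* ≈ 917.7 packs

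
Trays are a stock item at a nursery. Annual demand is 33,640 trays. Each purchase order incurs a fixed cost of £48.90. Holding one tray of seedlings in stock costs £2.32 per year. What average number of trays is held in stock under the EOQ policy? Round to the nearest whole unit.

EOQ = √(2DS/H) = √(2 × 33,640 × 48.9 / 2.32) ≈ 1190.84.
Average inventory = Q*/2 ≈ 1190.84 / 2 = 595.420.

Average inventory ≈ 595 trays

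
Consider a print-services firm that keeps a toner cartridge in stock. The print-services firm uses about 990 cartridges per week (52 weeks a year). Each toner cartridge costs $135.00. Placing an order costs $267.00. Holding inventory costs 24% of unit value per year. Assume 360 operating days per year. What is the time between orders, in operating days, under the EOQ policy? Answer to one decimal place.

Annual demand D = 990 × 52 = 51,480.
Holding cost H = 0.24 × $135.00 = $32.4000 per unit per year.
The optimal lot size = √(2DS/H) = √(2 × 51,480 × 267 / 32.4) ≈ 921.12.
Cycle time = Q*/D × 360 = 921.12 / 51,480 × 360 ≈ 6.441 days.

T ≈ 6.4 days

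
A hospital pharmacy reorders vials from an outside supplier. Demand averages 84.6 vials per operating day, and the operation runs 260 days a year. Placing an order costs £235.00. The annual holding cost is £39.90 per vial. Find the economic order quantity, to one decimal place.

Q* ≈ 509.0 vials

Annual demand D = 84.6 × 260 = 21,996.
EOQ = √(2DS / H) = √(2 × 21,996 × 235 / 39.9).
= √(10,338,120 / 39.9) = √259,100.7519 ≈ 509.019.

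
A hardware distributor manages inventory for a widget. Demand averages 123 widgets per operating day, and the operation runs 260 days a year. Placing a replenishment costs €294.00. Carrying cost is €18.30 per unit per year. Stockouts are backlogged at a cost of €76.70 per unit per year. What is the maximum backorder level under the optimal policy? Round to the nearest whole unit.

Annual demand D = 123 × 260 = 31,980.
With planned backorders, Q* = √(2DS/H) · √((H+B)/B).
√(2DS/H) = √(2 × 31,980 × 294 / 18.3) = 1013.683.
√((H+B)/B) = √((18.3+76.7)/76.7) = 1.1129.
Q* ≈ 1128.149.
S* = Q* · H/(H+B) = 1128.149 × 18.3/95 ≈ 217.317.

S* ≈ 217 widgets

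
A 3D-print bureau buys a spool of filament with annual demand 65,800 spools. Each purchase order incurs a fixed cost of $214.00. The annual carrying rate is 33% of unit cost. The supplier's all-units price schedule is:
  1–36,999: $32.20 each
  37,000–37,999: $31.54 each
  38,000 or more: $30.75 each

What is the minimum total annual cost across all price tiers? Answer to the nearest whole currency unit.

Holding cost per unit per year at price C is H = 0.33·C.
For each price level, check whether its EOQ is feasible; otherwise the best quantity at that price is the breakpoint.
EOQ at $32.20 = 1628.0 (feasible in tier 1): TC = 65,800×$32.20 + (65,800/1628.0)×214 + (1628.0/2)×0.33×$32.20 = $2,136,058.95.
EOQ at $31.54 = 1644.9 < 37000, so use break Q=37000: TC = 65,800×$31.54 + (65,800/37000.0)×214 + (37000.0/2)×0.33×$31.54 = $2,268,264.27.
EOQ at $30.75 = 1665.9 < 38000, so use break Q=38000: TC = 65,800×$30.75 + (65,800/38000.0)×214 + (38000.0/2)×0.33×$30.75 = $2,216,523.06.
Lowest total cost among the candidates is at Q = 1628.0.

TC* ≈ $2,136,059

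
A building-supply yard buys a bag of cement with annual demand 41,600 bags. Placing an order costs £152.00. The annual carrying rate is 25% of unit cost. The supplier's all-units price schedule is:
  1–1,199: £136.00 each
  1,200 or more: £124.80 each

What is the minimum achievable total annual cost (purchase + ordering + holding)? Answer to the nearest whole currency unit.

Holding cost per unit per year at price C is H = 0.25·C.
Candidates are each tier's EOQ (if it falls in that tier) and each price-break quantity.
EOQ at £136.00 = 609.9 (feasible in tier 1): TC = 41,600×£136.00 + (41,600/609.9)×152 + (609.9/2)×0.25×£136.00 = £5,678,335.90.
EOQ at £124.80 = 636.7 < 1200, so use break Q=1200: TC = 41,600×£124.80 + (41,600/1200.0)×152 + (1200.0/2)×0.25×£124.80 = £5,215,669.33.
Lowest total cost among the candidates is at Q = 1200.0.

TC* ≈ £5,215,669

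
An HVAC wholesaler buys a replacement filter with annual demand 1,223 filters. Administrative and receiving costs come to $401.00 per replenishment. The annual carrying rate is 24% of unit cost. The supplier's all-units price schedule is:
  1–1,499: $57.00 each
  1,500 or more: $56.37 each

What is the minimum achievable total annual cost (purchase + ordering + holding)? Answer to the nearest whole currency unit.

Holding cost per unit per year at price C is H = 0.24·C.
For each price level, check whether its EOQ is feasible; otherwise the best quantity at that price is the breakpoint.
EOQ at $57.00 = 267.8 (feasible in tier 1): TC = 1,223×$57.00 + (1,223/267.8)×401 + (267.8/2)×0.24×$57.00 = $73,374.06.
EOQ at $56.37 = 269.3 < 1500, so use break Q=1500: TC = 1,223×$56.37 + (1,223/1500.0)×401 + (1500.0/2)×0.24×$56.37 = $79,414.06.
Lowest total cost among the candidates is at Q = 267.8.

TC* ≈ $73,374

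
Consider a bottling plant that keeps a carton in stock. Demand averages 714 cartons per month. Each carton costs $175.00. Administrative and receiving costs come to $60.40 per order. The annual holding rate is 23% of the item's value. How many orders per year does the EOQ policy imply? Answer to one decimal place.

N ≈ 53.4 orders per year

Annual demand D = 714 × 12 = 8,568.
Holding cost H = 0.23 × $175.00 = $40.2500 per unit per year.
The optimal lot size = √(2DS/H) = √(2 × 8,568 × 60.4 / 40.25) ≈ 160.36.
Orders per year = D / Q* = 8,568 / 160.36 ≈ 53.430.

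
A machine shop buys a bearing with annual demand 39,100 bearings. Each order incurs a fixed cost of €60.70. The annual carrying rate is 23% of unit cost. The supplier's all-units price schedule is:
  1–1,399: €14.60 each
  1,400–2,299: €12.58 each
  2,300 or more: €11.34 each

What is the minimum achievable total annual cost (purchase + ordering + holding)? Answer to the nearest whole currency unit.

Holding cost per unit per year at price C is H = 0.23·C.
For each price level, check whether its EOQ is feasible; otherwise the best quantity at that price is the breakpoint.
EOQ at €14.60 = 1188.9 (feasible in tier 1): TC = 39,100×€14.60 + (39,100/1188.9)×60.7 + (1188.9/2)×0.23×€14.60 = €574,852.44.
EOQ at €12.58 = 1280.8 < 1400, so use break Q=1400: TC = 39,100×€12.58 + (39,100/1400.0)×60.7 + (1400.0/2)×0.23×€12.58 = €495,598.64.
EOQ at €11.34 = 1349.0 < 2300, so use break Q=2300: TC = 39,100×€11.34 + (39,100/2300.0)×60.7 + (2300.0/2)×0.23×€11.34 = €447,425.33.
Lowest total cost among the candidates is at Q = 2300.0.

TC* ≈ €447,425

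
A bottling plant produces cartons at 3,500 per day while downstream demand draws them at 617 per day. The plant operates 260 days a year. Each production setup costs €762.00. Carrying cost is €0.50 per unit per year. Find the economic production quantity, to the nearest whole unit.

Annual demand D = 617 × 260 = 160,420.
Production build-up factor (1 − d/p) = 1 − 617/3,500 = 0.8237.
Q* = √(2DS / (H(1 − d/p))) = √(2 × 160,420 × 762 / (0.5 × 0.8237)).
= √(244,480,080 / 0.4119) ≈ 24363.991.

Q* ≈ 24,364 cartons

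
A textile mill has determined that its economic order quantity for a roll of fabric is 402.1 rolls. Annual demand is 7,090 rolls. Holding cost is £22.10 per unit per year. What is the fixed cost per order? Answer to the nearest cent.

Squaring Q* = √(2DS/H) gives Q*² = 2DS/H.
From Q* = √(2DS/H): S = Q*²H / (2D) = 402.1² × 22.1 / (2 × 7,090) = 251.9905.

S ≈ £251.99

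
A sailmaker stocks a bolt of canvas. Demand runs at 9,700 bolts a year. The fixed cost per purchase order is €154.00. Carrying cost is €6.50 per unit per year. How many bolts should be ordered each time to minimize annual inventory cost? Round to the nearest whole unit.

Q* ≈ 678 bolts

EOQ = √(2DS / H) = √(2 × 9,700 × 154 / 6.5).
= √(2,987,600 / 6.5) = √459,630.7692 ≈ 677.961.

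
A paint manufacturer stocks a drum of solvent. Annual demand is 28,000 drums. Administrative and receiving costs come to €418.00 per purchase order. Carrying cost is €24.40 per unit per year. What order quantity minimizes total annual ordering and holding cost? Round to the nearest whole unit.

Q* ≈ 979 drums

EOQ = √(2DS / H) = √(2 × 28,000 × 418 / 24.4).
= √(23,408,000 / 24.4) = √959,344.2623 ≈ 979.461.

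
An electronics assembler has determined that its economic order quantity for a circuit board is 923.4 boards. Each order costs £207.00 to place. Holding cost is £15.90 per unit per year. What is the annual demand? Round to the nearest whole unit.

D ≈ 32,747 boards per year

The basic EOQ model gives Q* = √(2DS/H); rearrange for the unknown.
From Q* = √(2DS/H): D = Q*²H / (2S) = 923.4² × 15.9 / (2 × 207) = 32747.377.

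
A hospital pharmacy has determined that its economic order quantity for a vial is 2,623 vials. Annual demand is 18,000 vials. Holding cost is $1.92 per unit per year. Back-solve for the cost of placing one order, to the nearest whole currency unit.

Squaring Q* = √(2DS/H) gives Q*² = 2DS/H.
From Q* = √(2DS/H): S = Q*²H / (2D) = 2,623² × 1.92 / (2 × 18,000) = 366.9402.

S ≈ $367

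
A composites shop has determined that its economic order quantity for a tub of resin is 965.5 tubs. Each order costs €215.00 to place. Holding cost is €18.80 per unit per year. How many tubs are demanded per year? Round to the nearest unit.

D ≈ 40,756 tubs per year

Squaring Q* = √(2DS/H) gives Q*² = 2DS/H.
From Q* = √(2DS/H): D = Q*²H / (2S) = 965.5² × 18.8 / (2 × 215) = 40756.225.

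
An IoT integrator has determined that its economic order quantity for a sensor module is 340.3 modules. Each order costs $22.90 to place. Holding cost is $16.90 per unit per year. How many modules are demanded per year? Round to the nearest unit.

D ≈ 42,731 modules per year

Squaring Q* = √(2DS/H) gives Q*² = 2DS/H.
From Q* = √(2DS/H): D = Q*²H / (2S) = 340.3² × 16.9 / (2 × 22.9) = 42731.204.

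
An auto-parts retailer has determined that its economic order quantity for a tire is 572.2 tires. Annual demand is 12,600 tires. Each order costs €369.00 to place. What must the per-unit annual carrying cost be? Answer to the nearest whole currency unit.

Squaring Q* = √(2DS/H) gives Q*² = 2DS/H.
From Q* = √(2DS/H): H = 2DS / Q*² = 2 × 12,600 × 369 / 572.2² = 28.4008.

H ≈ €28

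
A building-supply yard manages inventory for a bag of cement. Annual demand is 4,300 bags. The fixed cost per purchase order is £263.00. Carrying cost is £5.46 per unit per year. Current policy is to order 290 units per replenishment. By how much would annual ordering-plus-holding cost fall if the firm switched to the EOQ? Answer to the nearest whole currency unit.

EOQ = √(2DS/H) = √(2 × 4,300 × 263 / 5.46) ≈ 643.62.
Cost at Q* = (D/Q*)S + (Q*/2)H = √(2DSH) ≈ £3,514.18.
Cost at Q = 290: (4,300/290)×263 + (290/2)×5.46 = £3,899.66 + £791.70 = £4,691.36.
Excess = £4,691.36 − £3,514.18 = £1,177.18.

Extra cost ≈ £1,177 per year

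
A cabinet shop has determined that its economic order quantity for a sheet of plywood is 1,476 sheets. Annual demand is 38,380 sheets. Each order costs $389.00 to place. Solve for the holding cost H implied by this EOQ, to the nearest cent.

Squaring Q* = √(2DS/H) gives Q*² = 2DS/H.
From Q* = √(2DS/H): H = 2DS / Q*² = 2 × 38,380 × 389 / 1,476² = 13.7060.

H ≈ $13.71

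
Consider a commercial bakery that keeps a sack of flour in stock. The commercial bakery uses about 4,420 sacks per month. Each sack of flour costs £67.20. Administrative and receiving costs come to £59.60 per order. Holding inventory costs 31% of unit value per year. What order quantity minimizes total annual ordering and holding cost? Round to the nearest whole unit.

Annual demand D = 4,420 × 12 = 53,040.
Holding cost H = 0.31 × £67.20 = £20.8320 per unit per year.
EOQ = √(2DS / H) = √(2 × 53,040 × 59.6 / 20.832).
= √(6,322,368 / 20.832) = √303,493.0876 ≈ 550.902.

Q* ≈ 551 sacks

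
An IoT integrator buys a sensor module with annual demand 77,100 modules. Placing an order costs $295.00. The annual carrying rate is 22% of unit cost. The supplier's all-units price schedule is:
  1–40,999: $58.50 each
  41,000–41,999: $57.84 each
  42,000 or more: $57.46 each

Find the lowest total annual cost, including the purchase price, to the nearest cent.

TC* ≈ $4,534,545.94

Holding cost per unit per year at price C is H = 0.22·C.
For each price level, check whether its EOQ is feasible; otherwise the best quantity at that price is the breakpoint.
EOQ at $58.50 = 1880.0 (feasible in tier 1): TC = 77,100×$58.50 + (77,100/1880.0)×295 + (1880.0/2)×0.22×$58.50 = $4,534,545.94.
EOQ at $57.84 = 1890.7 < 41000, so use break Q=41000: TC = 77,100×$57.84 + (77,100/41000.0)×295 + (41000.0/2)×0.22×$57.84 = $4,720,877.14.
EOQ at $57.46 = 1897.0 < 42000, so use break Q=42000: TC = 77,100×$57.46 + (77,100/42000.0)×295 + (42000.0/2)×0.22×$57.46 = $4,696,172.74.
Lowest total cost among the candidates is at Q = 1880.0.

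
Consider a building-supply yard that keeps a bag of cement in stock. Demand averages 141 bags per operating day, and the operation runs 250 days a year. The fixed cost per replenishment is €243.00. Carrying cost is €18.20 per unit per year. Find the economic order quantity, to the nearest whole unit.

Q* ≈ 970 bags

Annual demand D = 141 × 250 = 35,250.
EOQ = √(2DS / H) = √(2 × 35,250 × 243 / 18.2).
= √(17,131,500 / 18.2) = √941,291.2088 ≈ 970.202.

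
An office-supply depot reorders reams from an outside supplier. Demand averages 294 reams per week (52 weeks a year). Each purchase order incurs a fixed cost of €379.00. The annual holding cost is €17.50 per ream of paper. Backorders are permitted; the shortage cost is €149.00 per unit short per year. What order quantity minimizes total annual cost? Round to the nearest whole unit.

Q* ≈ 860 reams

Annual demand D = 294 × 52 = 15,288.
With planned backorders, Q* = √(2DS/H) · √((H+B)/B).
√(2DS/H) = √(2 × 15,288 × 379 / 17.5) = 813.750.
√((H+B)/B) = √((17.5+149)/149) = 1.0571.
Q* ≈ 860.211.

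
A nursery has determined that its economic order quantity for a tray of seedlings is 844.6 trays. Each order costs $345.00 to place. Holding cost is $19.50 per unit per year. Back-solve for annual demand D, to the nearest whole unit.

Invert the EOQ relation Q*² = 2DS/H.
From Q* = √(2DS/H): D = Q*²H / (2S) = 844.6² × 19.5 / (2 × 345) = 20159.868.

D ≈ 20,160 trays per year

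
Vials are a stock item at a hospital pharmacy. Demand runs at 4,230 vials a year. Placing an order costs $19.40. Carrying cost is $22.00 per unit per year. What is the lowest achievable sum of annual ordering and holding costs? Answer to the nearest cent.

TC* ≈ $1,900.19

The optimal lot size = √(2DS/H) = √(2 × 4,230 × 19.4 / 22) ≈ 86.37.
At Q*, ordering cost (D/Q*)S equals holding cost (Q*/2)H, each = √(DSH/2).
Minimum total = √(2DSH) = √(2 × 4,230 × 19.4 × 22) ≈ 1900.192.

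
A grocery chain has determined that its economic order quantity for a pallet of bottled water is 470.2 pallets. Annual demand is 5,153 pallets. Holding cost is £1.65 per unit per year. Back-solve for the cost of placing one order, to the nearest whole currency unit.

S ≈ £35

Squaring Q* = √(2DS/H) gives Q*² = 2DS/H.
From Q* = √(2DS/H): S = Q*²H / (2D) = 470.2² × 1.65 / (2 × 5,153) = 35.3964.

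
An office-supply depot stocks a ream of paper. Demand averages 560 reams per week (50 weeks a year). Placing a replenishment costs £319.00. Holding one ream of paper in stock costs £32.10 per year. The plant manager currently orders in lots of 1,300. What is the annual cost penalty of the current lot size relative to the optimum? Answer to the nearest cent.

Extra cost ≈ £3,789.28 per year

Annual demand D = 560 × 50 = 28,000.
EOQ = √(2DS/H) = √(2 × 28,000 × 319 / 32.1) ≈ 746.00.
Cost at Q* = (D/Q*)S + (Q*/2)H = √(2DSH) ≈ £23,946.49.
Cost at Q = 1,300: (28,000/1,300)×319 + (1,300/2)×32.1 = £6,870.77 + £20,865.00 = £27,735.77.
Excess = £27,735.77 − £23,946.49 = £3,789.28.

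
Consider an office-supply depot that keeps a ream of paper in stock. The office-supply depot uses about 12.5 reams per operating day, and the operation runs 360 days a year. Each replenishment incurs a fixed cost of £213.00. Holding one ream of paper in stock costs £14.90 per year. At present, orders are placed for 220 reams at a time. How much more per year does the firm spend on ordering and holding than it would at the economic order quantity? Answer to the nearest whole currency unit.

Annual demand D = 12.5 × 360 = 4,500.
EOQ = √(2DS/H) = √(2 × 4,500 × 213 / 14.9) ≈ 358.69.
Cost at Q* = (D/Q*)S + (Q*/2)H = √(2DSH) ≈ £5,344.46.
Cost at Q = 220: (4,500/220)×213 + (220/2)×14.9 = £4,356.82 + £1,639.00 = £5,995.82.
Excess = £5,995.82 − £5,344.46 = £651.35.

Extra cost ≈ £651 per year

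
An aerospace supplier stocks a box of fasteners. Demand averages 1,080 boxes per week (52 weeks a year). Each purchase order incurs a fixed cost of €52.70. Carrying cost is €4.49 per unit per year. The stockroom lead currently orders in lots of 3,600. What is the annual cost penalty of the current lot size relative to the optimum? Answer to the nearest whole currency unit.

Extra cost ≈ €3,749 per year

Annual demand D = 1,080 × 52 = 56,160.
EOQ = √(2DS/H) = √(2 × 56,160 × 52.7 / 4.49) ≈ 1148.18.
Cost at Q* = (D/Q*)S + (Q*/2)H = √(2DSH) ≈ €5,155.34.
Cost at Q = 3,600: (56,160/3,600)×52.7 + (3,600/2)×4.49 = €822.12 + €8,082.00 = €8,904.12.
Excess = €8,904.12 − €5,155.34 = €3,748.78.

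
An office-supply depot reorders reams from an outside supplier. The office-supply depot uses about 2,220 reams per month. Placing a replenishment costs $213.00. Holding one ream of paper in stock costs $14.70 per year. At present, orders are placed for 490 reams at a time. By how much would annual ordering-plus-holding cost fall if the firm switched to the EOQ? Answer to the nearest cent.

Extra cost ≈ $2,265.67 per year

Annual demand D = 2,220 × 12 = 26,640.
EOQ = √(2DS/H) = √(2 × 26,640 × 213 / 14.7) ≈ 878.64.
Cost at Q* = (D/Q*)S + (Q*/2)H = √(2DSH) ≈ $12,916.08.
Cost at Q = 490: (26,640/490)×213 + (490/2)×14.7 = $11,580.24 + $3,601.50 = $15,181.74.
Excess = $15,181.74 − $12,916.08 = $2,265.67.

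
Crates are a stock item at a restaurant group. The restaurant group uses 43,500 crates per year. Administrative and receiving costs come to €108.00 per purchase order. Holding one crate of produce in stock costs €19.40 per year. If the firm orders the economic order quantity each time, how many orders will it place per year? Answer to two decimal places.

N ≈ 62.51 orders per year

The optimal lot size = √(2DS/H) = √(2 × 43,500 × 108 / 19.4) ≈ 695.94.
Orders per year = D / Q* = 43,500 / 695.94 ≈ 62.506.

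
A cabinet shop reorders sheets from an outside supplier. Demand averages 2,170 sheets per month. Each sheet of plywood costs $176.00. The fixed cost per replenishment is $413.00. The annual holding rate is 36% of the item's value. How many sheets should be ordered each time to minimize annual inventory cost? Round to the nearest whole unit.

Annual demand D = 2,170 × 12 = 26,040.
Holding cost H = 0.36 × $176.00 = $63.3600 per unit per year.
EOQ = √(2DS / H) = √(2 × 26,040 × 413 / 63.36).
= √(21,509,040 / 63.36) = √339,473.4848 ≈ 582.644.

Q* ≈ 583 sheets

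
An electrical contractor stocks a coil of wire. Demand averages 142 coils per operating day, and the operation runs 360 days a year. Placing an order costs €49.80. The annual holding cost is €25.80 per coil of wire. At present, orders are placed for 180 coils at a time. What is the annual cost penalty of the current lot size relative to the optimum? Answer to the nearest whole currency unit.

Annual demand D = 142 × 360 = 51,120.
EOQ = √(2DS/H) = √(2 × 51,120 × 49.8 / 25.8) ≈ 444.24.
Cost at Q* = (D/Q*)S + (Q*/2)H = √(2DSH) ≈ €11,461.33.
Cost at Q = 180: (51,120/180)×49.8 + (180/2)×25.8 = €14,143.20 + €2,322.00 = €16,465.20.
Excess = €16,465.20 − €11,461.33 = €5,003.87.

Extra cost ≈ €5,004 per year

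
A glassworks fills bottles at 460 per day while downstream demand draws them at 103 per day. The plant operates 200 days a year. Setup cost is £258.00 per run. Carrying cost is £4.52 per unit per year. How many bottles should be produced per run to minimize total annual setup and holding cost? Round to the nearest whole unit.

Q* ≈ 1,741 bottles

Annual demand D = 103 × 200 = 20,600.
Production build-up factor (1 − d/p) = 1 − 103/460 = 0.7761.
Q* = √(2DS / (H(1 − d/p))) = √(2 × 20,600 × 258 / (4.52 × 0.7761)).
= √(10,629,600 / 3.5079) ≈ 1740.741.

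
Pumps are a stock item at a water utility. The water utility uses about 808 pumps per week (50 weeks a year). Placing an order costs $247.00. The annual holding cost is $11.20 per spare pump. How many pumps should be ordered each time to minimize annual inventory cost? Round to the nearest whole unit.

Annual demand D = 808 × 50 = 40,400.
EOQ = √(2DS / H) = √(2 × 40,400 × 247 / 11.2).
= √(19,957,600 / 11.2) = √1,781,928.5714 ≈ 1334.889.

Q* ≈ 1,335 pumps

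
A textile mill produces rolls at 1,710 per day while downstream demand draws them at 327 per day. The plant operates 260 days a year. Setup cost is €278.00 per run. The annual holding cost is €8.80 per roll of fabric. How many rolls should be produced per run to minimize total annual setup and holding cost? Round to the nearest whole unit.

Q* ≈ 2,577 rolls

Annual demand D = 327 × 260 = 85,020.
Production build-up factor (1 − d/p) = 1 − 327/1,710 = 0.8088.
Q* = √(2DS / (H(1 − d/p))) = √(2 × 85,020 × 278 / (8.8 × 0.8088)).
= √(47,271,120 / 7.1172) ≈ 2577.173.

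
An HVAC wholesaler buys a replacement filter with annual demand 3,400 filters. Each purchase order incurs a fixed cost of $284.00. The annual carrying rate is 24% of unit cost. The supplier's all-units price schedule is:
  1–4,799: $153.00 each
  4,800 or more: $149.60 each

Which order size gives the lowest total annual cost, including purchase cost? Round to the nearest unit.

Holding cost per unit per year at price C is H = 0.24·C.
For each price level, check whether its EOQ is feasible; otherwise the best quantity at that price is the breakpoint.
EOQ at $153.00 = 229.3 (feasible in tier 1): TC = 3,400×$153.00 + (3,400/229.3)×284 + (229.3/2)×0.24×$153.00 = $528,621.03.
EOQ at $149.60 = 231.9 < 4800, so use break Q=4800: TC = 3,400×$149.60 + (3,400/4800.0)×284 + (4800.0/2)×0.24×$149.60 = $595,010.77.
Lowest total cost is $528,621.03 at Q = 229.3.

Q* ≈ 229 filters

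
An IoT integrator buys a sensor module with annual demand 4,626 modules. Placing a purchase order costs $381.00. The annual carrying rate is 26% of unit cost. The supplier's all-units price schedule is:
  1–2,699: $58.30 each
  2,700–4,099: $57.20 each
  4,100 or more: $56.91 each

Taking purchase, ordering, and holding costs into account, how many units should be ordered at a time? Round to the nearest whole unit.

Holding cost per unit per year at price C is H = 0.26·C.
For each price level, check whether its EOQ is feasible; otherwise the best quantity at that price is the breakpoint.
EOQ at $58.30 = 482.2 (feasible in tier 1): TC = 4,626×$58.30 + (4,626/482.2)×381 + (482.2/2)×0.26×$58.30 = $277,005.53.
EOQ at $57.20 = 486.9 < 2700, so use break Q=2700: TC = 4,626×$57.20 + (4,626/2700.0)×381 + (2700.0/2)×0.26×$57.20 = $285,337.18.
EOQ at $56.91 = 488.1 < 4100, so use break Q=4100: TC = 4,626×$56.91 + (4,626/4100.0)×381 + (4100.0/2)×0.26×$56.91 = $294,028.57.
Lowest total cost is $277,005.53 at Q = 482.2.

Q* ≈ 482 modules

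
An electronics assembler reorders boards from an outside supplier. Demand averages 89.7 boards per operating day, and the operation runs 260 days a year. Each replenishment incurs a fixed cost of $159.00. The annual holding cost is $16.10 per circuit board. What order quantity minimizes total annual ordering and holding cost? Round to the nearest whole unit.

Q* ≈ 679 boards

Annual demand D = 89.7 × 260 = 23,322.
EOQ = √(2DS / H) = √(2 × 23,322 × 159 / 16.1).
= √(7,416,396 / 16.1) = √460,645.7143 ≈ 678.709.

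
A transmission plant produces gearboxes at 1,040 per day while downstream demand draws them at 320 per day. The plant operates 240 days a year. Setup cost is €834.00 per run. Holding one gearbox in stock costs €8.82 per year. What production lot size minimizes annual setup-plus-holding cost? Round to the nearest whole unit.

Q* ≈ 4,580 gearboxes

Annual demand D = 320 × 240 = 76,800.
Production build-up factor (1 − d/p) = 1 − 320/1,040 = 0.6923.
Q* = √(2DS / (H(1 − d/p))) = √(2 × 76,800 × 834 / (8.82 × 0.6923)).
= √(128,102,400 / 6.1062) ≈ 4580.309.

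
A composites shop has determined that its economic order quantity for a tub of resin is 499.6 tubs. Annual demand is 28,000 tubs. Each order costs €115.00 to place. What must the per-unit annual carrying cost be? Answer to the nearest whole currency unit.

Squaring Q* = √(2DS/H) gives Q*² = 2DS/H.
From Q* = √(2DS/H): H = 2DS / Q*² = 2 × 28,000 × 115 / 499.6² = 25.8013.

H ≈ €26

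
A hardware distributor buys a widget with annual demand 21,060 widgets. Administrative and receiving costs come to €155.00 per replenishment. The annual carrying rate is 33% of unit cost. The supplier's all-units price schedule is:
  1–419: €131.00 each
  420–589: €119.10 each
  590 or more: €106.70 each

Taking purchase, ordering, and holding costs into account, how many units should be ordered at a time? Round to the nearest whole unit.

Holding cost per unit per year at price C is H = 0.33·C.
For each price level, check whether its EOQ is feasible; otherwise the best quantity at that price is the breakpoint.
EOQ at €131.00 = 388.6 (feasible in tier 1): TC = 21,060×€131.00 + (21,060/388.6)×155 + (388.6/2)×0.33×€131.00 = €2,775,659.74.
EOQ at €119.10 = 407.6 < 420, so use break Q=420: TC = 21,060×€119.10 + (21,060/420.0)×155 + (420.0/2)×0.33×€119.10 = €2,524,271.77.
EOQ at €106.70 = 430.6 < 590, so use break Q=590: TC = 21,060×€106.70 + (21,060/590.0)×155 + (590.0/2)×0.33×€106.70 = €2,263,021.96.
Lowest total cost is €2,263,021.96 at Q = 590.0.

Q* ≈ 590 widgets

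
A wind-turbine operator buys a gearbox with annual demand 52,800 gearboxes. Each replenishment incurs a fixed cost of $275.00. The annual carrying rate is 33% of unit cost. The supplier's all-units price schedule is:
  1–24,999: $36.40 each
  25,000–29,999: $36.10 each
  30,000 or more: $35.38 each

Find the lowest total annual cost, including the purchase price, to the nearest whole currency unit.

Holding cost per unit per year at price C is H = 0.33·C.
Candidates are each tier's EOQ (if it falls in that tier) and each price-break quantity.
EOQ at $36.40 = 1554.9 (feasible in tier 1): TC = 52,800×$36.40 + (52,800/1554.9)×275 + (1554.9/2)×0.33×$36.40 = $1,940,596.95.
EOQ at $36.10 = 1561.3 < 25000, so use break Q=25000: TC = 52,800×$36.10 + (52,800/25000.0)×275 + (25000.0/2)×0.33×$36.10 = $2,055,573.30.
EOQ at $35.38 = 1577.1 < 30000, so use break Q=30000: TC = 52,800×$35.38 + (52,800/30000.0)×275 + (30000.0/2)×0.33×$35.38 = $2,043,679.00.
Lowest total cost among the candidates is at Q = 1554.9.

TC* ≈ $1,940,597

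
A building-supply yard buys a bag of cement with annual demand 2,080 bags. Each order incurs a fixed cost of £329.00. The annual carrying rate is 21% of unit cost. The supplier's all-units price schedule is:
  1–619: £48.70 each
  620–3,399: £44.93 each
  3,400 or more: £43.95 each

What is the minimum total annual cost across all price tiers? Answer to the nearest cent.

Holding cost per unit per year at price C is H = 0.21·C.
Candidates are each tier's EOQ (if it falls in that tier) and each price-break quantity.
EOQ at £48.70 = 365.8 (feasible in tier 1): TC = 2,080×£48.70 + (2,080/365.8)×329 + (365.8/2)×0.21×£48.70 = £105,037.27.
EOQ at £44.93 = 380.9 < 620, so use break Q=620: TC = 2,080×£44.93 + (2,080/620.0)×329 + (620.0/2)×0.21×£44.93 = £97,483.08.
EOQ at £43.95 = 385.1 < 3400, so use break Q=3400: TC = 2,080×£43.95 + (2,080/3400.0)×329 + (3400.0/2)×0.21×£43.95 = £107,307.42.
Lowest total cost among the candidates is at Q = 620.0.

TC* ≈ £97,483.08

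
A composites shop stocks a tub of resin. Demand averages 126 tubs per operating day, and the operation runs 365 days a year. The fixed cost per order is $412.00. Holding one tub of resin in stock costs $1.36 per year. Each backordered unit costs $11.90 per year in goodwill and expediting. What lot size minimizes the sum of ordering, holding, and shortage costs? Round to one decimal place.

Annual demand D = 126 × 365 = 45,990.
With planned backorders, Q* = √(2DS/H) · √((H+B)/B).
√(2DS/H) = √(2 × 45,990 × 412 / 1.36) = 5278.686.
√((H+B)/B) = √((1.36+11.9)/11.9) = 1.0556.
Q* ≈ 5572.167.

Q* ≈ 5,572.2 tubs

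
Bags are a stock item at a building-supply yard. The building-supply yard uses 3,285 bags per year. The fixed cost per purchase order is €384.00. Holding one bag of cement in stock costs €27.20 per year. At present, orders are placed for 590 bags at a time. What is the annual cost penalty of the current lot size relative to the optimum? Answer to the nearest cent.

EOQ = √(2DS/H) = √(2 × 3,285 × 384 / 27.2) ≈ 304.55.
Cost at Q* = (D/Q*)S + (Q*/2)H = √(2DSH) ≈ €8,283.86.
Cost at Q = 590: (3,285/590)×384 + (590/2)×27.2 = €2,138.03 + €8,024.00 = €10,162.03.
Excess = €10,162.03 − €8,283.86 = €1,878.17.

Extra cost ≈ €1,878.17 per year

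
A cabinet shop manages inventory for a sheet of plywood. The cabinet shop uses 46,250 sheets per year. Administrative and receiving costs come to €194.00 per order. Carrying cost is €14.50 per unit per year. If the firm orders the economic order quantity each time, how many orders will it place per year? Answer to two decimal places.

Q* = √(2DS/H) = √(2 × 46,250 × 194 / 14.5) ≈ 1112.47.
Orders per year = D / Q* = 46,250 / 1112.47 ≈ 41.574.

N ≈ 41.57 orders per year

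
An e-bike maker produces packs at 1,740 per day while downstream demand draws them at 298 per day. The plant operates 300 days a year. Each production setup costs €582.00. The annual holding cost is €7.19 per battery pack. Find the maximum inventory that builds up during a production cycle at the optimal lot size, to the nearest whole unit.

Annual demand D = 298 × 300 = 89,400.
Production build-up factor (1 − d/p) = 1 − 298/1,740 = 0.8287.
Q* = √(2DS / (H(1 − d/p))) = √(2 × 89,400 × 582 / (7.19 × 0.8287)).
= √(104,061,600 / 5.9586) ≈ 4179.004.
Maximum inventory = Q*(1 − d/p) = 4179.004 × 0.8287 ≈ 3463.290.

I_max ≈ 3,463 packs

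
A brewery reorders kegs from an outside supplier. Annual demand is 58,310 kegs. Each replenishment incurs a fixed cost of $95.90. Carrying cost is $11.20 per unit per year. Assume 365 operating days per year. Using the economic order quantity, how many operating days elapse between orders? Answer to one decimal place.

Q* = √(2DS/H) = √(2 × 58,310 × 95.9 / 11.2) ≈ 999.28.
Cycle time = Q*/D × 365 = 999.28 / 58,310 × 365 ≈ 6.255 days.

T ≈ 6.3 days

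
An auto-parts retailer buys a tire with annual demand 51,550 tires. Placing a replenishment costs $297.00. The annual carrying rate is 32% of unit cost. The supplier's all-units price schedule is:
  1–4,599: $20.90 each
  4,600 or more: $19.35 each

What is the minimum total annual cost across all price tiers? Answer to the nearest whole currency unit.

TC* ≈ $1,015,062

Holding cost per unit per year at price C is H = 0.32·C.
Evaluate total cost at each tier's feasible EOQ or, if the EOQ is below the tier, at the tier's minimum quantity.
EOQ at $20.90 = 2139.7 (feasible in tier 1): TC = 51,550×$20.90 + (51,550/2139.7)×297 + (2139.7/2)×0.32×$20.90 = $1,091,705.53.
EOQ at $19.35 = 2223.8 < 4600, so use break Q=4600: TC = 51,550×$19.35 + (51,550/4600.0)×297 + (4600.0/2)×0.32×$19.35 = $1,015,062.44.
Lowest total cost among the candidates is at Q = 4600.0.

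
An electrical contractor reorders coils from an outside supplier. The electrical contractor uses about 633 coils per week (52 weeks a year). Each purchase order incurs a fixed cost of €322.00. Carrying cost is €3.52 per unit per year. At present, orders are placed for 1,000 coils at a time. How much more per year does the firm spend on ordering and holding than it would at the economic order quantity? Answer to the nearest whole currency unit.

Annual demand D = 633 × 52 = 32,916.
EOQ = √(2DS/H) = √(2 × 32,916 × 322 / 3.52) ≈ 2454.00.
Cost at Q* = (D/Q*)S + (Q*/2)H = √(2DSH) ≈ €8,638.09.
Cost at Q = 1,000: (32,916/1,000)×322 + (1,000/2)×3.52 = €10,598.95 + €1,760.00 = €12,358.95.
Excess = €12,358.95 − €8,638.09 = €3,720.86.

Extra cost ≈ €3,721 per year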